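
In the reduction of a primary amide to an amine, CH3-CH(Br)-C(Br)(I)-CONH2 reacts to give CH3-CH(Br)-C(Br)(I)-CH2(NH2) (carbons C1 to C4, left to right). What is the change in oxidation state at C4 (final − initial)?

Before: C4 has 1 bond to C, 2 bonds to O, 1 bond to N → oxidation state +3.
After: C4 has 1 bond to C, 2 bonds to H, 1 bond to N → oxidation state -1.
Δ = -1 − (+3) = -4, so this is a reduction at C4.

-4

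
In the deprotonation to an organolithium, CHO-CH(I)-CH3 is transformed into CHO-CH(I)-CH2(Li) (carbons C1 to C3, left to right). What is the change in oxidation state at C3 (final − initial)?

0

Before: C3 has 1 bond to C, 3 bonds to H → oxidation state -3.
After: C3 has 1 bond to C, 2 bonds to H, 1 bond to Li → oxidation state -3.
Δ = -3 − (-3) = 0, so no net redox change at C3.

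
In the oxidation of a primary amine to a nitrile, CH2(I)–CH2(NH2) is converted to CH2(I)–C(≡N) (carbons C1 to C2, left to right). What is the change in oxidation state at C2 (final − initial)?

+4

Before: C2 has 1 bond to C, 2 bonds to H, 1 bond to N → oxidation state -1.
After: C2 has 1 bond to C, 3 bonds to N → oxidation state +3.
Δ = +3 − (-1) = +4, so this is an oxidation at C2.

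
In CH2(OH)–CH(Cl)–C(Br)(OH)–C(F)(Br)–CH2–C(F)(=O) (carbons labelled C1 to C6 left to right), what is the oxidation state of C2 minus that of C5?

+2

C2: 2C, 1H, 1Cl → 0 − 1 + 1 = 0
C5: 2C, 2H → 0 − 2 = -2
Difference: 0 − (-2) = +2.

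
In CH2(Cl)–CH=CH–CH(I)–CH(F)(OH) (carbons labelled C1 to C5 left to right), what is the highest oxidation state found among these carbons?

+1

Assign +1 per bond to O/N/halogen, −1 per bond to H or an electropositive element, and 0 per bond to carbon. Tallying each carbon:
C1: 1C, 2H, 1Cl → 0 − 2 + 1 = -1
C2: 3C, 1H → 0 − 1 = -1
C3: 3C, 1H → 0 − 1 = -1
C4: 2C, 1H, 1I → 0 − 1 + 1 = 0
C5: 1C, 1H, 1O, 1F → 0 − 1 + 1 + 1 = +1
The highest value is +1.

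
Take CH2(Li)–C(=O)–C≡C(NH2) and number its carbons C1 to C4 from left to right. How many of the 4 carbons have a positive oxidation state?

Tallying each carbon's bonds:
C1: 1C, 2H, 1Li → 0 − 2 − 1 = -3
C2: 2C, 2O → 0 + 2 = +2
C3: 4C → 0 = 0
C4: 3C, 1N → 0 + 1 = +1
2 carbons (C2, C4) meet the condition.

2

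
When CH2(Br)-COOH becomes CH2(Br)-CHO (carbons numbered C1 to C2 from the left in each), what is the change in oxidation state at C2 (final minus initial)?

-2

Before: C2 has 1 bond to C, 3 bonds to O → oxidation state +3.
After: C2 has 1 bond to C, 1 bond to H, 2 bonds to O → oxidation state +1.
Δ = +1 − (+3) = -2, so this is a reduction at C2.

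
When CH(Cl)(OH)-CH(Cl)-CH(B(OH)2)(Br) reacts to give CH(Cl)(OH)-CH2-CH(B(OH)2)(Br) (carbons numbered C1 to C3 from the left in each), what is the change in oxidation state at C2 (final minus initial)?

-2

Before: C2 has 2 bonds to C, 1 bond to H, 1 bond to Cl → oxidation state 0.
After: C2 has 2 bonds to C, 2 bonds to H → oxidation state -2.
Δ = -2 − (0) = -2, so this is a reduction at C2.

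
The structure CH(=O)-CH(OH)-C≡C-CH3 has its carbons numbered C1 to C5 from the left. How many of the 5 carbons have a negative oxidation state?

1

Tallying each carbon's bonds:
C1: 1C, 1H, 2O → 0 − 1 + 2 = +1
C2: 2C, 1H, 1O → 0 − 1 + 1 = 0
C3: 4C → 0 = 0
C4: 4C → 0 = 0
C5: 1C, 3H → 0 − 3 = -3
1 carbon (C5) meets the condition.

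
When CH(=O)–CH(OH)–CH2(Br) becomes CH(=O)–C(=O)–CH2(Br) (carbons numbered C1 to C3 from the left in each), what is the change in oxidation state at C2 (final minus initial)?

+2

Before: C2 has 2 bonds to C, 1 bond to H, 1 bond to O → oxidation state 0.
After: C2 has 2 bonds to C, 2 bonds to O → oxidation state +2.
Δ = +2 − (0) = +2, so this is an oxidation at C2.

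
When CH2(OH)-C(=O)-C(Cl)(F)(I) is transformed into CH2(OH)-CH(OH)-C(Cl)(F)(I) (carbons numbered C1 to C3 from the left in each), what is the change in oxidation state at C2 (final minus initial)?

Before: C2 has 2 bonds to C, 2 bonds to O → oxidation state +2.
After: C2 has 2 bonds to C, 1 bond to H, 1 bond to O → oxidation state 0.
Δ = 0 − (+2) = -2, so this is a reduction at C2.

-2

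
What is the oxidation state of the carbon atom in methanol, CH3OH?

Count +1 for every bond to an atom more electronegative than carbon and −1 for every bond to one less electronegative; C–C bonds are 0.
The carbon has one bond to H (-1), one bond to H (-1), one bond to H (-1), one bond to O (+1).
Oxidation state = -1 − 1 − 1 + 1 = -2.

-2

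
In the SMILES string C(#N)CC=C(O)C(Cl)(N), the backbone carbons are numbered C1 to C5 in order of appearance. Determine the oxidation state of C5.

+1

C5 has one bond to C (0), one bond to H (-1), one bond to Cl (+1), one bond to N (+1).
Oxidation state = 0 − 1 + 1 + 1 = +1.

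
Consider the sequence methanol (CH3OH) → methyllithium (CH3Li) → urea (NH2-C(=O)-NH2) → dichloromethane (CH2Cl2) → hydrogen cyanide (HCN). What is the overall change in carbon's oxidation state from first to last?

Carbon oxidation states along the series — methanol: -2, methyllithium: -4, urea: +4, dichloromethane: 0, hydrogen cyanide: +2.
Net change = +2 − (-2) = +4.

+4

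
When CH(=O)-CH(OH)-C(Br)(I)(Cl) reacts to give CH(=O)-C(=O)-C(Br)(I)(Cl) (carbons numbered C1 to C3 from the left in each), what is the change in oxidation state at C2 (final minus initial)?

+2

Before: C2 has 2 bonds to C, 1 bond to H, 1 bond to O → oxidation state 0.
After: C2 has 2 bonds to C, 2 bonds to O → oxidation state +2.
Δ = +2 − (0) = +2, so this is an oxidation at C2.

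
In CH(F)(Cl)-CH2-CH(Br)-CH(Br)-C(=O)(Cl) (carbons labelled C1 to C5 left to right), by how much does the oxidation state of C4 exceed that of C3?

0

C4: 2C, 1H, 1Br → 0 − 1 + 1 = 0
C3: 2C, 1H, 1Br → 0 − 1 + 1 = 0
Difference: 0 − (0) = 0.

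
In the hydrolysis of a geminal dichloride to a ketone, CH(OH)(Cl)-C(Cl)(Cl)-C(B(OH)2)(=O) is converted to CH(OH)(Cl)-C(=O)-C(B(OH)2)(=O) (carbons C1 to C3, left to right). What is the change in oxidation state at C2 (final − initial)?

Before: C2 has 2 bonds to C, 2 bonds to Cl → oxidation state +2.
After: C2 has 2 bonds to C, 2 bonds to O → oxidation state +2.
Δ = +2 − (+2) = 0, so no net redox change at C2.

0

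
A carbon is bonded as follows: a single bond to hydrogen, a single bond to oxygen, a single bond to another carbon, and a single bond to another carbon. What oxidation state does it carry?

Assign +1 per bond to O/N/halogen, −1 per bond to H or an electropositive element, and 0 per bond to carbon.
The carbon has one bond to C (0), one bond to C (0), one bond to H (-1), one bond to O (+1).
Oxidation state = 0 + 0 − 1 + 1 = 0.

0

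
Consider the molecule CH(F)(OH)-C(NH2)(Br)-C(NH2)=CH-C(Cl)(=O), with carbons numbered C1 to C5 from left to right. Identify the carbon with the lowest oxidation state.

Tallying each carbon's bonds:
C1: 1C, 1H, 1O, 1F → 0 − 1 + 1 + 1 = +1
C2: 2C, 1N, 1Br → 0 + 1 + 1 = +2
C3: 3C, 1N → 0 + 1 = +1
C4: 3C, 1H → 0 − 1 = -1
C5: 1C, 2O, 1Cl → 0 + 2 + 1 = +3
The most reduced carbon is C4 at -1.

C4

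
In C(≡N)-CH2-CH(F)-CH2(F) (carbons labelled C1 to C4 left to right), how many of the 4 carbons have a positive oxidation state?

1

Assign +1 per bond to O/N/halogen, −1 per bond to H or an electropositive element, and 0 per bond to carbon. Tallying each carbon:
C1: 1C, 3N → 0 + 3 = +3
C2: 2C, 2H → 0 − 2 = -2
C3: 2C, 1H, 1F → 0 − 1 + 1 = 0
C4: 1C, 2H, 1F → 0 − 2 + 1 = -1
1 carbon (C1) meets the condition.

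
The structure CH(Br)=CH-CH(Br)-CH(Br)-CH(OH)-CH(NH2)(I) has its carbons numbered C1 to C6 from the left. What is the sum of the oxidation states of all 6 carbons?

Bonds to more-electronegative neighbours contribute +1 each, bonds to H or metals contribute −1 each, and C–C bonds contribute 0. Tallying each carbon:
C1: 2C, 1H, 1Br → 0 − 1 + 1 = 0
C2: 3C, 1H → 0 − 1 = -1
C3: 2C, 1H, 1Br → 0 − 1 + 1 = 0
C4: 2C, 1H, 1Br → 0 − 1 + 1 = 0
C5: 2C, 1H, 1O → 0 − 1 + 1 = 0
C6: 1C, 1H, 1N, 1I → 0 − 1 + 1 + 1 = +1
Sum = 0 − 1 + 0 + 0 + 0 + 1 = 0.

0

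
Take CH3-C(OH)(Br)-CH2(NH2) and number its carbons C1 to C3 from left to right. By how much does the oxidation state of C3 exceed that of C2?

C3: 1C, 2H, 1N → 0 − 2 + 1 = -1
C2: 2C, 1O, 1Br → 0 + 1 + 1 = +2
Difference: -1 − (+2) = -3.

-3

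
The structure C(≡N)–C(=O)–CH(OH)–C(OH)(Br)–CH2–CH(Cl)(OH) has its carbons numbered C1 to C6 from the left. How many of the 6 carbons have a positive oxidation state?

4

Tallying each carbon's bonds:
C1: 1C, 3N → 0 + 3 = +3
C2: 2C, 2O → 0 + 2 = +2
C3: 2C, 1H, 1O → 0 − 1 + 1 = 0
C4: 2C, 1O, 1Br → 0 + 1 + 1 = +2
C5: 2C, 2H → 0 − 2 = -2
C6: 1C, 1H, 1O, 1Cl → 0 − 1 + 1 + 1 = +1
4 carbons (C1, C2, C4, C6) meet the condition.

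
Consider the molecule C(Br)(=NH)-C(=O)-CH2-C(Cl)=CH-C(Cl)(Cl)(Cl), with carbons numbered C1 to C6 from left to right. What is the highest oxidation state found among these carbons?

+3

Assign +1 per bond to O/N/halogen, −1 per bond to H or an electropositive element, and 0 per bond to carbon. Tallying each carbon:
C1: 1C, 2N, 1Br → 0 + 2 + 1 = +3
C2: 2C, 2O → 0 + 2 = +2
C3: 2C, 2H → 0 − 2 = -2
C4: 3C, 1Cl → 0 + 1 = +1
C5: 3C, 1H → 0 − 1 = -1
C6: 1C, 3Cl → 0 + 3 = +3
The highest value is +3.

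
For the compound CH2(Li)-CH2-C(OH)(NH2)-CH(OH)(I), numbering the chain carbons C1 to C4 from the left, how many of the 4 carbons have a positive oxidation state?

2

Tallying each carbon's bonds:
C1: 1C, 2H, 1Li → 0 − 2 − 1 = -3
C2: 2C, 2H → 0 − 2 = -2
C3: 2C, 1O, 1N → 0 + 1 + 1 = +2
C4: 1C, 1H, 1O, 1I → 0 − 1 + 1 + 1 = +1
2 carbons (C3, C4) meet the condition.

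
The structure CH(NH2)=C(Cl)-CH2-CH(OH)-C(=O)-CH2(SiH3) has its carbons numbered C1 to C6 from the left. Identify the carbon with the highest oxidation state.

C5

Tallying each carbon's bonds:
C1: 2C, 1H, 1N → 0 − 1 + 1 = 0
C2: 3C, 1Cl → 0 + 1 = +1
C3: 2C, 2H → 0 − 2 = -2
C4: 2C, 1H, 1O → 0 − 1 + 1 = 0
C5: 2C, 2O → 0 + 2 = +2
C6: 1C, 2H, 1Si → 0 − 2 − 1 = -3
The most oxidised carbon is C5 at +2.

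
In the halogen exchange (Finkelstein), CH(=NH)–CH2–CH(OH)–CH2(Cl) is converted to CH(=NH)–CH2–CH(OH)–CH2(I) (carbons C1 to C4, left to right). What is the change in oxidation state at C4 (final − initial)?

0

Before: C4 has 1 bond to C, 2 bonds to H, 1 bond to Cl → oxidation state -1.
After: C4 has 1 bond to C, 2 bonds to H, 1 bond to I → oxidation state -1.
Δ = -1 − (-1) = 0, so no net redox change at C4.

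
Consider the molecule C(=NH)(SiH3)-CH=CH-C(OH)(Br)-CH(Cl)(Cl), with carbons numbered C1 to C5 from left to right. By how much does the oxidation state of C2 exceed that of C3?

0

C2: 3C, 1H → 0 − 1 = -1
C3: 3C, 1H → 0 − 1 = -1
Difference: -1 − (-1) = 0.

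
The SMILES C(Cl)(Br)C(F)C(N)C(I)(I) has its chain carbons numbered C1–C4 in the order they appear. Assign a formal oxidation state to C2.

Count +1 for every bond to an atom more electronegative than carbon and −1 for every bond to one less electronegative; C–C bonds are 0.
C2 has one bond to C (0), one bond to C (0), one bond to H (-1), one bond to F (+1).
Oxidation state = 0 + 0 − 1 + 1 = 0.

0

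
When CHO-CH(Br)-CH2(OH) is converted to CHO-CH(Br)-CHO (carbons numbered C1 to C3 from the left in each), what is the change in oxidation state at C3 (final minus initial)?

Before: C3 has 1 bond to C, 2 bonds to H, 1 bond to O → oxidation state -1.
After: C3 has 1 bond to C, 1 bond to H, 2 bonds to O → oxidation state +1.
Δ = +1 − (-1) = +2, so this is an oxidation at C3.

+2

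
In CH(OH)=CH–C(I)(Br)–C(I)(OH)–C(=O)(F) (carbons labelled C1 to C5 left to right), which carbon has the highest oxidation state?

Each bond to a more electronegative atom (O, N, halogen) counts +1, each bond to a less electronegative atom (H, metal, B, Si) counts −1, and each C–C bond counts 0. Tallying each carbon:
C1: 2C, 1H, 1O → 0 − 1 + 1 = 0
C2: 3C, 1H → 0 − 1 = -1
C3: 2C, 1Br, 1I → 0 + 1 + 1 = +2
C4: 2C, 1O, 1I → 0 + 1 + 1 = +2
C5: 1C, 2O, 1F → 0 + 2 + 1 = +3
The most oxidised carbon is C5 at +3.

C5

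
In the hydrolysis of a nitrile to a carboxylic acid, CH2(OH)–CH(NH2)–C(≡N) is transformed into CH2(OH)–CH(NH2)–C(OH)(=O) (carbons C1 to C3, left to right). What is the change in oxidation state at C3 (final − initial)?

Before: C3 has 1 bond to C, 3 bonds to N → oxidation state +3.
After: C3 has 1 bond to C, 3 bonds to O → oxidation state +3.
Δ = +3 − (+3) = 0, so no net redox change at C3.

0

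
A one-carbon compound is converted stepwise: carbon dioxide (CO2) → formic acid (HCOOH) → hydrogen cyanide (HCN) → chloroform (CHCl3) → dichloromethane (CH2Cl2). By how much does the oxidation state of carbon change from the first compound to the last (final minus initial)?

Carbon oxidation states along the series — carbon dioxide: +4, formic acid: +2, hydrogen cyanide: +2, chloroform: +2, dichloromethane: 0.
Net change = 0 − (+4) = -4.

-4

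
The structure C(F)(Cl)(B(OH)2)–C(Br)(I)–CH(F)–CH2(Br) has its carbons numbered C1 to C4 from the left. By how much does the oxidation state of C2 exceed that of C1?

C2: 2C, 1Br, 1I → 0 + 1 + 1 = +2
C1: 1C, 1F, 1Cl, 1B → 0 + 1 + 1 − 1 = +1
Difference: +2 − (+1) = +1.

+1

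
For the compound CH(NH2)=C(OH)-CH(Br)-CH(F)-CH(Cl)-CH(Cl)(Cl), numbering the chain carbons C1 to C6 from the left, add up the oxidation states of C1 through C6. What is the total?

+2

Assign +1 per bond to O/N/halogen, −1 per bond to H or an electropositive element, and 0 per bond to carbon. Tallying each carbon:
C1: 2C, 1H, 1N → 0 − 1 + 1 = 0
C2: 3C, 1O → 0 + 1 = +1
C3: 2C, 1H, 1Br → 0 − 1 + 1 = 0
C4: 2C, 1H, 1F → 0 − 1 + 1 = 0
C5: 2C, 1H, 1Cl → 0 − 1 + 1 = 0
C6: 1C, 1H, 2Cl → 0 − 1 + 2 = +1
Sum = 0 + 1 + 0 + 0 + 0 + 1 = +2.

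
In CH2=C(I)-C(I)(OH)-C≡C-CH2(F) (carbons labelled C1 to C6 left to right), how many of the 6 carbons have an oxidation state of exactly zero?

Tallying each carbon's bonds:
C1: 2C, 2H → 0 − 2 = -2
C2: 3C, 1I → 0 + 1 = +1
C3: 2C, 1O, 1I → 0 + 1 + 1 = +2
C4: 4C → 0 = 0
C5: 4C → 0 = 0
C6: 1C, 2H, 1F → 0 − 2 + 1 = -1
2 carbons (C4, C5) meet the condition.

2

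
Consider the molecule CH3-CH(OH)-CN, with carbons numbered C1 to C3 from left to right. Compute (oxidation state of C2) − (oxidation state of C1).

+3

C2: 2C, 1H, 1O → 0 − 1 + 1 = 0
C1: 1C, 3H → 0 − 3 = -3
Difference: 0 − (-3) = +3.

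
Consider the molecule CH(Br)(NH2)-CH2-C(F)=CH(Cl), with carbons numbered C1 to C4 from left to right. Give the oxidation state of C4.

C4 has a double bond to C (2×0 = 0), one bond to H (-1), one bond to Cl (+1).
Oxidation state = 0 − 1 + 1 = 0.

0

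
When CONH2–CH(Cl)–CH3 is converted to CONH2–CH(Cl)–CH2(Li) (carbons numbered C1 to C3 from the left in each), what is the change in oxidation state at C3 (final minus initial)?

0

Before: C3 has 1 bond to C, 3 bonds to H → oxidation state -3.
After: C3 has 1 bond to C, 2 bonds to H, 1 bond to Li → oxidation state -3.
Δ = -3 − (-3) = 0, so no net redox change at C3.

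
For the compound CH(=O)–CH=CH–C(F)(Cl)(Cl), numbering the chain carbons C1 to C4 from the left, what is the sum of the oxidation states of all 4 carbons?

+2

Tallying each carbon's bonds:
C1: 1C, 1H, 2O → 0 − 1 + 2 = +1
C2: 3C, 1H → 0 − 1 = -1
C3: 3C, 1H → 0 − 1 = -1
C4: 1C, 1F, 2Cl → 0 + 1 + 2 = +3
Sum = +1 − 1 − 1 + 3 = +2.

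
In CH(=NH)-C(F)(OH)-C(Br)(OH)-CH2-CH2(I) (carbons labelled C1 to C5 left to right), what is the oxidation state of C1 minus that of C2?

-1

C1: 1C, 1H, 2N → 0 − 1 + 2 = +1
C2: 2C, 1O, 1F → 0 + 1 + 1 = +2
Difference: +1 − (+2) = -1.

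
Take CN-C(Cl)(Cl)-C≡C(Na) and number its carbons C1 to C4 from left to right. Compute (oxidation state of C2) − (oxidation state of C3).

+2

C2: 2C, 2Cl → 0 + 2 = +2
C3: 4C → 0 = 0
Difference: +2 − (0) = +2.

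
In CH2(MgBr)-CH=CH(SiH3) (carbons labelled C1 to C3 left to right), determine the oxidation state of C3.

C3 has a double bond to C (2×0 = 0), one bond to H (-1), one bond to Si (-1).
Oxidation state = 0 − 1 − 1 = -2.

-2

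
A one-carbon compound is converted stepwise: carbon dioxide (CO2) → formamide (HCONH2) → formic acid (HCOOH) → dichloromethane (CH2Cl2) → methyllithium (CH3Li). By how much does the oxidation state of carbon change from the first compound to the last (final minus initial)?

-8

Carbon oxidation states along the series — carbon dioxide: +4, formamide: +2, formic acid: +2, dichloromethane: 0, methyllithium: -4.
Net change = -4 − (+4) = -8.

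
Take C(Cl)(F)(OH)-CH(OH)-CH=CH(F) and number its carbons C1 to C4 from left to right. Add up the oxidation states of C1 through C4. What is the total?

Each bond to a more electronegative atom (O, N, halogen) counts +1, each bond to a less electronegative atom (H, metal, B, Si) counts −1, and each C–C bond counts 0. Tallying each carbon:
C1: 1C, 1O, 1F, 1Cl → 0 + 1 + 1 + 1 = +3
C2: 2C, 1H, 1O → 0 − 1 + 1 = 0
C3: 3C, 1H → 0 − 1 = -1
C4: 2C, 1H, 1F → 0 − 1 + 1 = 0
Sum = +3 + 0 − 1 + 0 = +2.

+2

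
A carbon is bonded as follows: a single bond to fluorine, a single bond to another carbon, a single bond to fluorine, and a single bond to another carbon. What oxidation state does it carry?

Assign +1 per bond to O/N/halogen, −1 per bond to H or an electropositive element, and 0 per bond to carbon.
The carbon has one bond to C (0), one bond to C (0), one bond to F (+1), one bond to F (+1).
Oxidation state = 0 + 0 + 1 + 1 = +2.

+2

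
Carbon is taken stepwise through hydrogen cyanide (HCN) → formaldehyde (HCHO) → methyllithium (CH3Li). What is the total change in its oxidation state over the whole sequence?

-6

Carbon oxidation states along the series — hydrogen cyanide: +2, formaldehyde: 0, methyllithium: -4.
Net change = -4 − (+2) = -6.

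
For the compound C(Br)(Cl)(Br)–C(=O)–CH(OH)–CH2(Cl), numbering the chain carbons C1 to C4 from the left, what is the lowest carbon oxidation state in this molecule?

Each bond to a more electronegative atom (O, N, halogen) counts +1, each bond to a less electronegative atom (H, metal, B, Si) counts −1, and each C–C bond counts 0. Tallying each carbon:
C1: 1C, 1Cl, 2Br → 0 + 1 + 2 = +3
C2: 2C, 2O → 0 + 2 = +2
C3: 2C, 1H, 1O → 0 − 1 + 1 = 0
C4: 1C, 2H, 1Cl → 0 − 2 + 1 = -1
The lowest value is -1.

-1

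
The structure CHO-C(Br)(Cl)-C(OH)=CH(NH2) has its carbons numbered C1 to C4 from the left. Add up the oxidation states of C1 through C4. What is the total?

Bonds to more-electronegative neighbours contribute +1 each, bonds to H or metals contribute −1 each, and C–C bonds contribute 0. Tallying each carbon:
C1: 1C, 1H, 2O → 0 − 1 + 2 = +1
C2: 2C, 1Cl, 1Br → 0 + 1 + 1 = +2
C3: 3C, 1O → 0 + 1 = +1
C4: 2C, 1H, 1N → 0 − 1 + 1 = 0
Sum = +1 + 2 + 1 + 0 = +4.

+4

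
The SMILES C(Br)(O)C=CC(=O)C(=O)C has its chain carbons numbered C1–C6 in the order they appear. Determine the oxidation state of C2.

Bonds to more-electronegative neighbours contribute +1 each, bonds to H or metals contribute −1 each, and C–C bonds contribute 0.
C2 has one bond to C (0), a double bond to C (2×0 = 0), one bond to H (-1).
Oxidation state = 0 + 0 − 1 = -1.

-1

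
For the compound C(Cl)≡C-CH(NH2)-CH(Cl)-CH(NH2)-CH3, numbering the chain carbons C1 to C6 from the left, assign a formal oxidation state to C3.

0

Assign +1 per bond to O/N/halogen, −1 per bond to H or an electropositive element, and 0 per bond to carbon.
C3 has one bond to C (0), one bond to C (0), one bond to N (+1), one bond to H (-1).
Oxidation state = 0 + 0 + 1 − 1 = 0.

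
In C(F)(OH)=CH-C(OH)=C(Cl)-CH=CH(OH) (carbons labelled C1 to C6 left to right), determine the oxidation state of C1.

+2

Bonds to more-electronegative neighbours contribute +1 each, bonds to H or metals contribute −1 each, and C–C bonds contribute 0.
C1 has a double bond to C (2×0 = 0), one bond to F (+1), one bond to O (+1).
Oxidation state = 0 + 1 + 1 = +2.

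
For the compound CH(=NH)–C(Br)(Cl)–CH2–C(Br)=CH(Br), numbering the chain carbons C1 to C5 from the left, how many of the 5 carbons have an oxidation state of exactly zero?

1

Tallying each carbon's bonds:
C1: 1C, 1H, 2N → 0 − 1 + 2 = +1
C2: 2C, 1Cl, 1Br → 0 + 1 + 1 = +2
C3: 2C, 2H → 0 − 2 = -2
C4: 3C, 1Br → 0 + 1 = +1
C5: 2C, 1H, 1Br → 0 − 1 + 1 = 0
1 carbon (C5) meets the condition.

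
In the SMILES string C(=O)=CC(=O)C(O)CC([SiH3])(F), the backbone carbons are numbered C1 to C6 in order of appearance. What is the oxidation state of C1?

+2

Bonds to more-electronegative neighbours contribute +1 each, bonds to H or metals contribute −1 each, and C–C bonds contribute 0.
C1 has a double bond to C (2×0 = 0), a double bond to O (2×+1 = +2).
Oxidation state = 0 + 2 = +2.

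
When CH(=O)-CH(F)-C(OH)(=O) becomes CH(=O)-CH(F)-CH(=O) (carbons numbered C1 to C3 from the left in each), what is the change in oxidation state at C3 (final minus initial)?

Before: C3 has 1 bond to C, 3 bonds to O → oxidation state +3.
After: C3 has 1 bond to C, 1 bond to H, 2 bonds to O → oxidation state +1.
Δ = +1 − (+3) = -2, so this is a reduction at C3.

-2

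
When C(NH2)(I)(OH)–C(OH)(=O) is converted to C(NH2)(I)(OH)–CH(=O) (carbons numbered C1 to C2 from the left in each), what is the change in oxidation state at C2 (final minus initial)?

Before: C2 has 1 bond to C, 3 bonds to O → oxidation state +3.
After: C2 has 1 bond to C, 1 bond to H, 2 bonds to O → oxidation state +1.
Δ = +1 − (+3) = -2, so this is a reduction at C2.

-2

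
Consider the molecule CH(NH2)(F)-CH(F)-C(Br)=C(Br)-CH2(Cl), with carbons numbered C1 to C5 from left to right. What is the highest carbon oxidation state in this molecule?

Each bond to a more electronegative atom (O, N, halogen) counts +1, each bond to a less electronegative atom (H, metal, B, Si) counts −1, and each C–C bond counts 0. Tallying each carbon:
C1: 1C, 1H, 1N, 1F → 0 − 1 + 1 + 1 = +1
C2: 2C, 1H, 1F → 0 − 1 + 1 = 0
C3: 3C, 1Br → 0 + 1 = +1
C4: 3C, 1Br → 0 + 1 = +1
C5: 1C, 2H, 1Cl → 0 − 2 + 1 = -1
The highest value is +1.

+1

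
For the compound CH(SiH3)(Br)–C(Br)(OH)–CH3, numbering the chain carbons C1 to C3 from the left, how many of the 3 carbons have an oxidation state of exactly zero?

Count +1 for every bond to an atom more electronegative than carbon and −1 for every bond to one less electronegative; C–C bonds are 0. Tallying each carbon:
C1: 1C, 1H, 1Br, 1Si → 0 − 1 + 1 − 1 = -1
C2: 2C, 1O, 1Br → 0 + 1 + 1 = +2
C3: 1C, 3H → 0 − 3 = -3
0 carbons meet the condition.

0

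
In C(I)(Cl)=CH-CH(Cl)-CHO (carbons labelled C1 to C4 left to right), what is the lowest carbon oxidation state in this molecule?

Count +1 for every bond to an atom more electronegative than carbon and −1 for every bond to one less electronegative; C–C bonds are 0. Tallying each carbon:
C1: 2C, 1Cl, 1I → 0 + 1 + 1 = +2
C2: 3C, 1H → 0 − 1 = -1
C3: 2C, 1H, 1Cl → 0 − 1 + 1 = 0
C4: 1C, 1H, 2O → 0 − 1 + 2 = +1
The lowest value is -1.

-1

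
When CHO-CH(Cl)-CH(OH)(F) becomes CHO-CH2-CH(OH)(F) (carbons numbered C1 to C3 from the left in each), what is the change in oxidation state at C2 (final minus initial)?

-2

Before: C2 has 2 bonds to C, 1 bond to H, 1 bond to Cl → oxidation state 0.
After: C2 has 2 bonds to C, 2 bonds to H → oxidation state -2.
Δ = -2 − (0) = -2, so this is a reduction at C2.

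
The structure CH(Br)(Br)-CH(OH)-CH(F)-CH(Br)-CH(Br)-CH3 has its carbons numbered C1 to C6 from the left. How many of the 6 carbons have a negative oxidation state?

1

Tallying each carbon's bonds:
C1: 1C, 1H, 2Br → 0 − 1 + 2 = +1
C2: 2C, 1H, 1O → 0 − 1 + 1 = 0
C3: 2C, 1H, 1F → 0 − 1 + 1 = 0
C4: 2C, 1H, 1Br → 0 − 1 + 1 = 0
C5: 2C, 1H, 1Br → 0 − 1 + 1 = 0
C6: 1C, 3H → 0 − 3 = -3
1 carbon (C6) meets the condition.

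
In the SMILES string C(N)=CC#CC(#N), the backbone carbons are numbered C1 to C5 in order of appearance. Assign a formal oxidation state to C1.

0

Assign +1 per bond to O/N/halogen, −1 per bond to H or an electropositive element, and 0 per bond to carbon.
C1 has a double bond to C (2×0 = 0), one bond to H (-1), one bond to N (+1).
Oxidation state = 0 − 1 + 1 = 0.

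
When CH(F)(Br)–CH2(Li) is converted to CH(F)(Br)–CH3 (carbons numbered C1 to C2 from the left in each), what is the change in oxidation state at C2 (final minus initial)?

0

Before: C2 has 1 bond to C, 2 bonds to H, 1 bond to Li → oxidation state -3.
After: C2 has 1 bond to C, 3 bonds to H → oxidation state -3.
Δ = -3 − (-3) = 0, so no net redox change at C2.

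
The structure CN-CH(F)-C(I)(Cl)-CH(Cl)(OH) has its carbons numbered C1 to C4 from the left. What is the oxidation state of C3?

Each bond to a more electronegative atom (O, N, halogen) counts +1, each bond to a less electronegative atom (H, metal, B, Si) counts −1, and each C–C bond counts 0.
C3 has one bond to C (0), one bond to C (0), one bond to I (+1), one bond to Cl (+1).
Oxidation state = 0 + 0 + 1 + 1 = +2.

+2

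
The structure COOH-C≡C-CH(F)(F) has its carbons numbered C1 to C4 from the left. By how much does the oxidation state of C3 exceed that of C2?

C3: 4C → 0 = 0
C2: 4C → 0 = 0
Difference: 0 − (0) = 0.

0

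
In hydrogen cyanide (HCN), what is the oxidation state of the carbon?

Bonds to more-electronegative neighbours contribute +1 each, bonds to H or metals contribute −1 each, and C–C bonds contribute 0.
The carbon has one bond to H (-1), a triple bond to N (3×+1 = +3).
Oxidation state = -1 + 3 = +2.

+2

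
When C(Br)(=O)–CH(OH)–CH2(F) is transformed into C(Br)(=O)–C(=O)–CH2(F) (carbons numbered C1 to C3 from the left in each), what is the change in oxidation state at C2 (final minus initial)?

Before: C2 has 2 bonds to C, 1 bond to H, 1 bond to O → oxidation state 0.
After: C2 has 2 bonds to C, 2 bonds to O → oxidation state +2.
Δ = +2 − (0) = +2, so this is an oxidation at C2.

+2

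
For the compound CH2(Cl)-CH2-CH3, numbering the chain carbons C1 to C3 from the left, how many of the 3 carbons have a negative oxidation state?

3

Bonds to more-electronegative neighbours contribute +1 each, bonds to H or metals contribute −1 each, and C–C bonds contribute 0. Tallying each carbon:
C1: 1C, 2H, 1Cl → 0 − 2 + 1 = -1
C2: 2C, 2H → 0 − 2 = -2
C3: 1C, 3H → 0 − 3 = -3
3 carbons (C1, C2, C3) meet the condition.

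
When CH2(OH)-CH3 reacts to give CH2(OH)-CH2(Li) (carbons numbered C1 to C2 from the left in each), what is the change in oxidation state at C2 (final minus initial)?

Before: C2 has 1 bond to C, 3 bonds to H → oxidation state -3.
After: C2 has 1 bond to C, 2 bonds to H, 1 bond to Li → oxidation state -3.
Δ = -3 − (-3) = 0, so no net redox change at C2.

0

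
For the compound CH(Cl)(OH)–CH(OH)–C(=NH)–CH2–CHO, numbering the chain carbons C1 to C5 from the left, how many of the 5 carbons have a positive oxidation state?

Assign +1 per bond to O/N/halogen, −1 per bond to H or an electropositive element, and 0 per bond to carbon. Tallying each carbon:
C1: 1C, 1H, 1O, 1Cl → 0 − 1 + 1 + 1 = +1
C2: 2C, 1H, 1O → 0 − 1 + 1 = 0
C3: 2C, 2N → 0 + 2 = +2
C4: 2C, 2H → 0 − 2 = -2
C5: 1C, 1H, 2O → 0 − 1 + 2 = +1
3 carbons (C1, C3, C5) meet the condition.

3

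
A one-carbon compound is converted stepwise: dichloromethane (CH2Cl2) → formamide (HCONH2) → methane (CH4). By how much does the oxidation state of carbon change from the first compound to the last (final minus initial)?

Carbon oxidation states along the series — dichloromethane: 0, formamide: +2, methane: -4.
Net change = -4 − (0) = -4.

-4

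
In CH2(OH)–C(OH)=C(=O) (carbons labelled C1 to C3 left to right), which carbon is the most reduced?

Tallying each carbon's bonds:
C1: 1C, 2H, 1O → 0 − 2 + 1 = -1
C2: 3C, 1O → 0 + 1 = +1
C3: 2C, 2O → 0 + 2 = +2
The most reduced carbon is C1 at -1.

C1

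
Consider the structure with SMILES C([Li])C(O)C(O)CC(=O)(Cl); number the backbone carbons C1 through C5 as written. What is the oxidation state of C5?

Bonds to more-electronegative neighbours contribute +1 each, bonds to H or metals contribute −1 each, and C–C bonds contribute 0.
C5 has one bond to C (0), a double bond to O (2×+1 = +2), one bond to Cl (+1).
Oxidation state = 0 + 2 + 1 = +3.

+3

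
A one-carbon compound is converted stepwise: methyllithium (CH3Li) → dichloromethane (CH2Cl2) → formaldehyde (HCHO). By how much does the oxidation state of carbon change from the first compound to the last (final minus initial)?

+4

Carbon oxidation states along the series — methyllithium: -4, dichloromethane: 0, formaldehyde: 0.
Net change = 0 − (-4) = +4.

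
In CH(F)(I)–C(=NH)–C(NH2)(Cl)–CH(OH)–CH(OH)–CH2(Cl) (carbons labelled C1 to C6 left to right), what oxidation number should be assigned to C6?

-1

C6 has one bond to C (0), one bond to Cl (+1), one bond to H (-1), one bond to H (-1).
Oxidation state = 0 + 1 − 1 − 1 = -1.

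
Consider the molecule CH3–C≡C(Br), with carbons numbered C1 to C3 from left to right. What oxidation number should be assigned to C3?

+1

C3 has a triple bond to C (3×0 = 0), one bond to Br (+1).
Oxidation state = 0 + 1 = +1.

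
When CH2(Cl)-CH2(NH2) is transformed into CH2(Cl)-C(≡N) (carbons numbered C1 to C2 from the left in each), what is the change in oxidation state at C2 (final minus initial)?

+4

Before: C2 has 1 bond to C, 2 bonds to H, 1 bond to N → oxidation state -1.
After: C2 has 1 bond to C, 3 bonds to N → oxidation state +3.
Δ = +3 − (-1) = +4, so this is an oxidation at C2.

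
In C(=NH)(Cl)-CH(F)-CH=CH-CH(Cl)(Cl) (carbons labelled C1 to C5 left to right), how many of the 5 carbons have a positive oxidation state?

Count +1 for every bond to an atom more electronegative than carbon and −1 for every bond to one less electronegative; C–C bonds are 0. Tallying each carbon:
C1: 1C, 2N, 1Cl → 0 + 2 + 1 = +3
C2: 2C, 1H, 1F → 0 − 1 + 1 = 0
C3: 3C, 1H → 0 − 1 = -1
C4: 3C, 1H → 0 − 1 = -1
C5: 1C, 1H, 2Cl → 0 − 1 + 2 = +1
2 carbons (C1, C5) meet the condition.

2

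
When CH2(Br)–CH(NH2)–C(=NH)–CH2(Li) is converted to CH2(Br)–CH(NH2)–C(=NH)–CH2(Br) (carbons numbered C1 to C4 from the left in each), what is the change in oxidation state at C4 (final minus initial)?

+2

Before: C4 has 1 bond to C, 2 bonds to H, 1 bond to Li → oxidation state -3.
After: C4 has 1 bond to C, 2 bonds to H, 1 bond to Br → oxidation state -1.
Δ = -1 − (-3) = +2, so this is an oxidation at C4.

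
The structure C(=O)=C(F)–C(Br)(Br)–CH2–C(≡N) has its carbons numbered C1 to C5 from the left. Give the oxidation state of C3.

+2

Count +1 for every bond to an atom more electronegative than carbon and −1 for every bond to one less electronegative; C–C bonds are 0.
C3 has one bond to C (0), one bond to C (0), one bond to Br (+1), one bond to Br (+1).
Oxidation state = 0 + 0 + 1 + 1 = +2.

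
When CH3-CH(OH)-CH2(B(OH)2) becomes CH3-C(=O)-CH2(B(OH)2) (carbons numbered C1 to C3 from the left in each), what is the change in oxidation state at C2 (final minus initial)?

+2

Before: C2 has 2 bonds to C, 1 bond to H, 1 bond to O → oxidation state 0.
After: C2 has 2 bonds to C, 2 bonds to O → oxidation state +2.
Δ = +2 − (0) = +2, so this is an oxidation at C2.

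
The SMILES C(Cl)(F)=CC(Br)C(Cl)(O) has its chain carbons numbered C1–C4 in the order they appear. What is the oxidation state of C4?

Count +1 for every bond to an atom more electronegative than carbon and −1 for every bond to one less electronegative; C–C bonds are 0.
C4 has one bond to C (0), one bond to Cl (+1), one bond to O (+1), one bond to H (-1).
Oxidation state = 0 + 1 + 1 − 1 = +1.

+1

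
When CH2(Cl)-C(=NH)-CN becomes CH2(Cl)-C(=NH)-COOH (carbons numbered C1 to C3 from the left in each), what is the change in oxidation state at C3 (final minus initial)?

Before: C3 has 1 bond to C, 3 bonds to N → oxidation state +3.
After: C3 has 1 bond to C, 3 bonds to O → oxidation state +3.
Δ = +3 − (+3) = 0, so no net redox change at C3.

0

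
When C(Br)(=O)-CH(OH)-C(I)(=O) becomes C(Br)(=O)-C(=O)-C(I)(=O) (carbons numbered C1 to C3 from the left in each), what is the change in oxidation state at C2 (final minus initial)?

Before: C2 has 2 bonds to C, 1 bond to H, 1 bond to O → oxidation state 0.
After: C2 has 2 bonds to C, 2 bonds to O → oxidation state +2.
Δ = +2 − (0) = +2, so this is an oxidation at C2.

+2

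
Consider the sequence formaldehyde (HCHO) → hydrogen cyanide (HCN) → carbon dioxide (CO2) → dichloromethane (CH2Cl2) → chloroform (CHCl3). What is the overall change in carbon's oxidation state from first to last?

+2

Carbon oxidation states along the series — formaldehyde: 0, hydrogen cyanide: +2, carbon dioxide: +4, dichloromethane: 0, chloroform: +2.
Net change = +2 − (0) = +2.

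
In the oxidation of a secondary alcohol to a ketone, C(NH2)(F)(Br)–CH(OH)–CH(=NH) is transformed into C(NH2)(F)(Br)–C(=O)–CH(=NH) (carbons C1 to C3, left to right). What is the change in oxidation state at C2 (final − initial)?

Before: C2 has 2 bonds to C, 1 bond to H, 1 bond to O → oxidation state 0.
After: C2 has 2 bonds to C, 2 bonds to O → oxidation state +2.
Δ = +2 − (0) = +2, so this is an oxidation at C2.

+2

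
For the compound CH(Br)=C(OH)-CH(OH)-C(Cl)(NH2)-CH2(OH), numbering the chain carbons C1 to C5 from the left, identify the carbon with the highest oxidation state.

Bonds to more-electronegative neighbours contribute +1 each, bonds to H or metals contribute −1 each, and C–C bonds contribute 0. Tallying each carbon:
C1: 2C, 1H, 1Br → 0 − 1 + 1 = 0
C2: 3C, 1O → 0 + 1 = +1
C3: 2C, 1H, 1O → 0 − 1 + 1 = 0
C4: 2C, 1N, 1Cl → 0 + 1 + 1 = +2
C5: 1C, 2H, 1O → 0 − 2 + 1 = -1
The most oxidised carbon is C4 at +2.

C4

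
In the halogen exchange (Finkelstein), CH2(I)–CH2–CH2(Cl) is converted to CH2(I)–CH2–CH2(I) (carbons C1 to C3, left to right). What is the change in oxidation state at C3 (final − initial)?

0

Before: C3 has 1 bond to C, 2 bonds to H, 1 bond to Cl → oxidation state -1.
After: C3 has 1 bond to C, 2 bonds to H, 1 bond to I → oxidation state -1.
Δ = -1 − (-1) = 0, so no net redox change at C3.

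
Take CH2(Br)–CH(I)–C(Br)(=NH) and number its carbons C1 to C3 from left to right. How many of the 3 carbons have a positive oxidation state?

Tallying each carbon's bonds:
C1: 1C, 2H, 1Br → 0 − 2 + 1 = -1
C2: 2C, 1H, 1I → 0 − 1 + 1 = 0
C3: 1C, 2N, 1Br → 0 + 2 + 1 = +3
1 carbon (C3) meets the condition.

1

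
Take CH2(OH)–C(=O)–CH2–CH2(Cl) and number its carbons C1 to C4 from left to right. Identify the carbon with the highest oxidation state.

Tallying each carbon's bonds:
C1: 1C, 2H, 1O → 0 − 2 + 1 = -1
C2: 2C, 2O → 0 + 2 = +2
C3: 2C, 2H → 0 − 2 = -2
C4: 1C, 2H, 1Cl → 0 − 2 + 1 = -1
The most oxidised carbon is C2 at +2.

C2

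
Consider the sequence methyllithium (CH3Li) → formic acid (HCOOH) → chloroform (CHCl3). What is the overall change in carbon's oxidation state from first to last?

+6

Carbon oxidation states along the series — methyllithium: -4, formic acid: +2, chloroform: +2.
Net change = +2 − (-4) = +6.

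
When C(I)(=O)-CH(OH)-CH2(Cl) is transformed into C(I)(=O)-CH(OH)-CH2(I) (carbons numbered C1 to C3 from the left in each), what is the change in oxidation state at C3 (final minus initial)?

Before: C3 has 1 bond to C, 2 bonds to H, 1 bond to Cl → oxidation state -1.
After: C3 has 1 bond to C, 2 bonds to H, 1 bond to I → oxidation state -1.
Δ = -1 − (-1) = 0, so no net redox change at C3.

0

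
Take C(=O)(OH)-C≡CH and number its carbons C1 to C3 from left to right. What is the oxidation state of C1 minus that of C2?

+3

C1: 1C, 3O → 0 + 3 = +3
C2: 4C → 0 = 0
Difference: +3 − (0) = +3.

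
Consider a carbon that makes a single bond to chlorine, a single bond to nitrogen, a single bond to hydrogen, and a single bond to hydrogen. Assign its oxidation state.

Bonds to more-electronegative neighbours contribute +1 each, bonds to H or metals contribute −1 each, and C–C bonds contribute 0.
The carbon has one bond to N (+1), one bond to H (-1), one bond to H (-1), one bond to Cl (+1).
Oxidation state = +1 − 1 − 1 + 1 = 0.

0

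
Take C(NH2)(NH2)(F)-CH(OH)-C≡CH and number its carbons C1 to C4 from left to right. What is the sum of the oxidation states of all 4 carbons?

+2

Tallying each carbon's bonds:
C1: 1C, 2N, 1F → 0 + 2 + 1 = +3
C2: 2C, 1H, 1O → 0 − 1 + 1 = 0
C3: 4C → 0 = 0
C4: 3C, 1H → 0 − 1 = -1
Sum = +3 + 0 + 0 − 1 = +2.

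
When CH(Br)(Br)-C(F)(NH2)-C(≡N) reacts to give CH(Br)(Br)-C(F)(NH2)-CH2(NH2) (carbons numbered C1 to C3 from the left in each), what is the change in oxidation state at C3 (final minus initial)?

Before: C3 has 1 bond to C, 3 bonds to N → oxidation state +3.
After: C3 has 1 bond to C, 2 bonds to H, 1 bond to N → oxidation state -1.
Δ = -1 − (+3) = -4, so this is a reduction at C3.

-4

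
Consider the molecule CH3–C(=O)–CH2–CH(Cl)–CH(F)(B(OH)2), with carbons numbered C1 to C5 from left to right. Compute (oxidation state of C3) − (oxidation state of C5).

-1

C3: 2C, 2H → 0 − 2 = -2
C5: 1C, 1H, 1F, 1B → 0 − 1 + 1 − 1 = -1
Difference: -2 − (-1) = -1.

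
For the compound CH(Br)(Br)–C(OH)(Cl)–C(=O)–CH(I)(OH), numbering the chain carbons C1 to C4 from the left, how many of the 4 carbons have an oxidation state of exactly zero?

Tallying each carbon's bonds:
C1: 1C, 1H, 2Br → 0 − 1 + 2 = +1
C2: 2C, 1O, 1Cl → 0 + 1 + 1 = +2
C3: 2C, 2O → 0 + 2 = +2
C4: 1C, 1H, 1O, 1I → 0 − 1 + 1 + 1 = +1
0 carbons meet the condition.

0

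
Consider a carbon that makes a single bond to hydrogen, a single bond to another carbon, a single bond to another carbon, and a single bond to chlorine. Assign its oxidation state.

The carbon has one bond to C (0), one bond to C (0), one bond to H (-1), one bond to Cl (+1).
Oxidation state = 0 + 0 − 1 + 1 = 0.

0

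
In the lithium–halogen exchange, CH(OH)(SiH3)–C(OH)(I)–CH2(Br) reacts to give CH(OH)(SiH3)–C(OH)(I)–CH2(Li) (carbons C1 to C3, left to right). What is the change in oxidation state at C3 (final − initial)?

-2

Before: C3 has 1 bond to C, 2 bonds to H, 1 bond to Br → oxidation state -1.
After: C3 has 1 bond to C, 2 bonds to H, 1 bond to Li → oxidation state -3.
Δ = -3 − (-1) = -2, so this is a reduction at C3.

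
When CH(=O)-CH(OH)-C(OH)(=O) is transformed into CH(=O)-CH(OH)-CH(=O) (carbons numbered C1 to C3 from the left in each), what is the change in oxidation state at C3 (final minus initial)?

Before: C3 has 1 bond to C, 3 bonds to O → oxidation state +3.
After: C3 has 1 bond to C, 1 bond to H, 2 bonds to O → oxidation state +1.
Δ = +1 − (+3) = -2, so this is a reduction at C3.

-2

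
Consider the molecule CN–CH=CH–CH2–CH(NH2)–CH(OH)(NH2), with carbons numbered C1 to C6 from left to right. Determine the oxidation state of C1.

Count +1 for every bond to an atom more electronegative than carbon and −1 for every bond to one less electronegative; C–C bonds are 0.
C1 has one bond to C (0), a triple bond to N (3×+1 = +3).
Oxidation state = 0 + 3 = +3.

+3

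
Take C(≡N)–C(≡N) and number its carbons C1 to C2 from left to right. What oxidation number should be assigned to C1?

+3

C1 has one bond to C (0), a triple bond to N (3×+1 = +3).
Oxidation state = 0 + 3 = +3.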